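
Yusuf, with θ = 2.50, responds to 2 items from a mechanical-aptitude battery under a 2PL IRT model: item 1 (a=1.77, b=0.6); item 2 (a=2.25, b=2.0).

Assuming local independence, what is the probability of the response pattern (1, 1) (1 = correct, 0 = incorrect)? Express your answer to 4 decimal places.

0.7296

P(θ) = 1 / (1 + exp(−a(θ − b)))
P_1 = 1/(1+e^{-3.3630}) = 0.9665
P_2 = 1/(1+e^{-1.1250}) = 0.7549
L = P_1 × P_2 = 0.9665 × 0.7549 = 0.72965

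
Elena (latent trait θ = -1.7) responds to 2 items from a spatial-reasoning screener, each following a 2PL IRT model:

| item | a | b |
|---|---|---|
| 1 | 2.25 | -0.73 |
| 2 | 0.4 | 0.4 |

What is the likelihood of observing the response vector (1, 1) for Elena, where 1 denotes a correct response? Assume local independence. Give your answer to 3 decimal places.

P(θ) = 1 / (1 + exp(−a(θ − b)))
P_1 = 1/(1+e^{2.1825}) = 0.1013
P_2 = 1/(1+e^{0.8400}) = 0.3015
L = P_1 × P_2 = 0.1013 × 0.3015 = 0.03056

0.031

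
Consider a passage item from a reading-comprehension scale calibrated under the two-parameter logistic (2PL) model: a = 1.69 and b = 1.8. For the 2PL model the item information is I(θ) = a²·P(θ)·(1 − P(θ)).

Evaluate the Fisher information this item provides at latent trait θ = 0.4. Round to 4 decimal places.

0.2240

P = 1/(1+e^{2.3660}) = 0.0858
P(1−P) = 0.0858 × 0.9142 = 0.0784
I = a² × P(1−P) = 1.69² × 0.0784 = 0.22403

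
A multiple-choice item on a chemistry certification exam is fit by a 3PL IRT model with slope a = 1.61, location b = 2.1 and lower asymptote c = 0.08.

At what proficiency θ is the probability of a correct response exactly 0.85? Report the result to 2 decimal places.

P(θ) = c + (1 − c) · 1 / (1 + exp(−a(θ − b)))
Remove guessing floor: (0.85 − 0.08)/(1 − 0.08) = 0.8370
logit = ln(0.8370/0.1630) = 1.6358
θ = b + logit/(a) = 2.1 + 1.6358/1.6100 = 3.1160

3.12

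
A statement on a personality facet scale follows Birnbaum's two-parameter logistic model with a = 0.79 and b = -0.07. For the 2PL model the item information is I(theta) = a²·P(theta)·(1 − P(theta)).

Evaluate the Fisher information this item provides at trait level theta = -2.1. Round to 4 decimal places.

P = 1/(1+e^{1.6037}) = 0.1675
P(1−P) = 0.1675 × 0.8325 = 0.1394
I = a² × P(1−P) = 0.79² × 0.1394 = 0.08701

0.0870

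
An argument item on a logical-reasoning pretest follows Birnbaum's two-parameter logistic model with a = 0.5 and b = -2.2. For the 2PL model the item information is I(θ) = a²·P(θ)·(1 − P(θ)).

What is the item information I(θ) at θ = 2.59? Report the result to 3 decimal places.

P = 1/(1+e^{-2.3950}) = 0.9164
P(1−P) = 0.9164 × 0.0836 = 0.0766
I = a² × P(1−P) = 0.5² × 0.0766 = 0.01914

0.019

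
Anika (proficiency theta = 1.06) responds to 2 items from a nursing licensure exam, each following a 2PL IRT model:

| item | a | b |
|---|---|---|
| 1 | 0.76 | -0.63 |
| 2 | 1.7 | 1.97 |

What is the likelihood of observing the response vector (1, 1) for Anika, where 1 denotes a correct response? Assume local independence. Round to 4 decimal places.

0.1375

P(theta) = 1 / (1 + exp(−a(theta − b)))
P_1 = 1/(1+e^{-1.2844}) = 0.7832
P_2 = 1/(1+e^{1.5470}) = 0.1755
L = P_1 × P_2 = 0.7832 × 0.1755 = 0.13747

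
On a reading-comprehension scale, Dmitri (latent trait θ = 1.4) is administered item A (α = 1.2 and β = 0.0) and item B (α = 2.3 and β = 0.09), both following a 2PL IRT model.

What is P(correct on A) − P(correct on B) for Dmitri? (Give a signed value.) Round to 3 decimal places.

-0.110

P(θ) = 1 / (1 + exp(−α(θ − β)))
P_A = 0.8429
P_B = 0.9532
P_A − P_B = -0.1103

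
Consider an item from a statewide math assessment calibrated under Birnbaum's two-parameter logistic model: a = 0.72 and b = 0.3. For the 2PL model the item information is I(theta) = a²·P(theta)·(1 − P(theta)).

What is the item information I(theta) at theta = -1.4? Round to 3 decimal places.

P = 1/(1+e^{1.2240}) = 0.2272
P(1−P) = 0.2272 × 0.7728 = 0.1756
I = a² × P(1−P) = 0.72² × 0.1756 = 0.09103

0.091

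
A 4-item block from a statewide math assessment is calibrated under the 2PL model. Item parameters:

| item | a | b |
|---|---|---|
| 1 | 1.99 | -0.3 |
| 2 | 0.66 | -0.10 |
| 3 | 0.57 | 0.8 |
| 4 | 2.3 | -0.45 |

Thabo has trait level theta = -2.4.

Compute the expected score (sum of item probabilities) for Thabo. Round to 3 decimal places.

P(theta) = 1 / (1 + exp(−a(theta − b)))
P_1 = 1/(1+e^{4.1790}) = 0.0151
P_2 = 1/(1+e^{1.5180}) = 0.1798
P_3 = 1/(1+e^{1.8240}) = 0.1390
P_4 = 1/(1+e^{4.4850}) = 0.0112
E[score] = 0.0151 + 0.1798 + 0.1390 + 0.0112 = 0.3449

0.345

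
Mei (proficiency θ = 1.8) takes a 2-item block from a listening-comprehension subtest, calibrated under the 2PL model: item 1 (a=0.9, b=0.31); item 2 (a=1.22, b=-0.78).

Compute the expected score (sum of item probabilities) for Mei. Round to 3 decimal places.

P(θ) = 1 / (1 + exp(−a(θ − b)))
P_1 = 1/(1+e^{-1.3410}) = 0.7927
P_2 = 1/(1+e^{-3.1476}) = 0.9588
E[score] = 0.7927 + 0.9588 = 1.7515

1.751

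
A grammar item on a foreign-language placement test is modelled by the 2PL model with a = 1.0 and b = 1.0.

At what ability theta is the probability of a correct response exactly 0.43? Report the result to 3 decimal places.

P(theta) = 1 / (1 + exp(−a(theta − b)))
logit = ln(0.4300/0.5700) = -0.2819
theta = b + logit/(a) = 1.0 + (-0.2819)/1.0000 = 0.7181

0.718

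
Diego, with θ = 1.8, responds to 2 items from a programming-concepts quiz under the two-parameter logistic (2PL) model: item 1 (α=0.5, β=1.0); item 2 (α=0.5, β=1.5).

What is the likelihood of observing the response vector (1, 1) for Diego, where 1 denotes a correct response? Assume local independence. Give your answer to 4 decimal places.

P(θ) = 1 / (1 + exp(−α(θ − β)))
P_1 = 1/(1+e^{-0.4000}) = 0.5987
P_2 = 1/(1+e^{-0.1500}) = 0.5374
L = P_1 × P_2 = 0.5987 × 0.5374 = 0.32175

0.3218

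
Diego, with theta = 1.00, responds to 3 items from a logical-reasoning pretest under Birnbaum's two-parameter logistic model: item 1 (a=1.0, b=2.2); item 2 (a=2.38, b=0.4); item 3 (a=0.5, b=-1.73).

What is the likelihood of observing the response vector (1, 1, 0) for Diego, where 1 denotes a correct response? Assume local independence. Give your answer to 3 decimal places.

0.038

P(theta) = 1 / (1 + exp(−a(theta − b)))
P_1 = 1/(1+e^{1.2000}) = 0.2315
P_2 = 1/(1+e^{-1.4280}) = 0.8066
P_3 = 1/(1+e^{-1.3650}) = 0.7966
L = P_1 × P_2 × (1−P_3) = 0.2315 × 0.8066 × 0.2034 = 0.03798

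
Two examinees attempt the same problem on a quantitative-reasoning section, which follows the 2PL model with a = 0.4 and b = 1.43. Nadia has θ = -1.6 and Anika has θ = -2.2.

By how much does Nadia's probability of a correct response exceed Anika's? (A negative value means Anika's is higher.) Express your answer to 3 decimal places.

0.040

P(θ) = 1 / (1 + exp(−a(θ − b)))
P(Nadia) = 0.2293  [exponent -1.2120]
P(Anika) = 0.1897  [exponent -1.4520]
Difference = 0.2293 − 0.1897 = 0.0397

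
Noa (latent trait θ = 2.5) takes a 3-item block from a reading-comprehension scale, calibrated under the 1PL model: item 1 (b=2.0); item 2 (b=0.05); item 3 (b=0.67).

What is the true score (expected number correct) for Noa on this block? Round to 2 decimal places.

2.40

P(θ) = 1 / (1 + exp(−(θ − b)))
P_1 = 1/(1+e^{-0.5000}) = 0.6225
P_2 = 1/(1+e^{-2.4500}) = 0.9206
P_3 = 1/(1+e^{-1.8300}) = 0.8618
E[score] = 0.6225 + 0.9206 + 0.8618 = 2.4048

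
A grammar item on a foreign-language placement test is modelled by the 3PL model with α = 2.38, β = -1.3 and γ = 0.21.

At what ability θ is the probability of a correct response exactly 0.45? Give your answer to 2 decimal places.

P(θ) = γ + (1 − γ) · 1 / (1 + exp(−α(θ − β)))
Remove guessing floor: (0.45 − 0.21)/(1 − 0.21) = 0.3038
logit = ln(0.3038/0.6962) = -0.8293
θ = β + logit/(α) = -1.3 + (-0.8293)/2.3800 = -1.6484

-1.65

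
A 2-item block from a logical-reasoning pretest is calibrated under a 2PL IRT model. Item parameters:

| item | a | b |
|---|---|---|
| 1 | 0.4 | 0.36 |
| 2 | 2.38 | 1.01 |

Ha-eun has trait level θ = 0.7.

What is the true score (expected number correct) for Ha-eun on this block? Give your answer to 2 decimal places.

P(θ) = 1 / (1 + exp(−a(θ − b)))
P_1 = 1/(1+e^{-0.1360}) = 0.5339
P_2 = 1/(1+e^{0.7378}) = 0.3235
E[score] = 0.5339 + 0.3235 = 0.8574

0.86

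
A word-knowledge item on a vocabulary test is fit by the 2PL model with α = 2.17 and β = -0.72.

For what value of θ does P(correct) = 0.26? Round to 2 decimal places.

P(θ) = 1 / (1 + exp(−α(θ − β)))
logit = ln(0.2600/0.7400) = -1.0460
θ = β + logit/(α) = -0.72 + (-1.0460)/2.1700 = -1.2020

-1.20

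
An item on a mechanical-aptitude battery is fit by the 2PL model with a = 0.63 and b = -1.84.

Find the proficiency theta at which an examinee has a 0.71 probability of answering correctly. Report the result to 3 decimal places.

-0.419

P(theta) = 1 / (1 + exp(−a(theta − b)))
logit = ln(0.7100/0.2900) = 0.8954
theta = b + logit/(a) = -1.84 + 0.8954/0.6300 = -0.4188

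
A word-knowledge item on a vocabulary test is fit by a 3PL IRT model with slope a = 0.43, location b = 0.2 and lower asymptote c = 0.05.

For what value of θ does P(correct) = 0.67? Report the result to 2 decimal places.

P(θ) = c + (1 − c) · 1 / (1 + exp(−a(θ − b)))
Remove guessing floor: (0.67 − 0.05)/(1 − 0.05) = 0.6526
logit = ln(0.6526/0.3474) = 0.6306
θ = b + logit/(a) = 0.2 + 0.6306/0.4300 = 1.6666

1.67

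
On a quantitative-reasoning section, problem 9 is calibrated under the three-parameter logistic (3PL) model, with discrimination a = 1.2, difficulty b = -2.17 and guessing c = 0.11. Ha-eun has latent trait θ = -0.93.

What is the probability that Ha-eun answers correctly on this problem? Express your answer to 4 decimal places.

0.8360

P(θ) = c + (1 − c) · 1 / (1 + exp(−a(θ − b)))
Exponent: 1.2 × (-0.93 − (-2.17)) = 1.4880
1/(1 + e^{-1.4880}) = 0.8158
P = 0.11 + 0.89 × 0.8158 = 0.8360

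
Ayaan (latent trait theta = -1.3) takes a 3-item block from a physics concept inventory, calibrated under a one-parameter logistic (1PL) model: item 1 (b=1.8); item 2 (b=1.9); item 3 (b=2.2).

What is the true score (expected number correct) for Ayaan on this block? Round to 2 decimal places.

P(theta) = 1 / (1 + exp(−(theta − b)))
P_1 = 1/(1+e^{3.1000}) = 0.0431
P_2 = 1/(1+e^{3.2000}) = 0.0392
P_3 = 1/(1+e^{3.5000}) = 0.0293
E[score] = 0.0431 + 0.0392 + 0.0293 = 0.1116

0.11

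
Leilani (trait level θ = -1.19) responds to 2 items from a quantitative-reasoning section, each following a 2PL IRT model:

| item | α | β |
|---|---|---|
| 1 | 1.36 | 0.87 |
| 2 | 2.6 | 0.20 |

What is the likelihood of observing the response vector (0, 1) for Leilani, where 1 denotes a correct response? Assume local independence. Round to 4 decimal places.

P(θ) = 1 / (1 + exp(−α(θ − β)))
P_1 = 1/(1+e^{2.8016}) = 0.0572
P_2 = 1/(1+e^{3.6140}) = 0.0262
L = (1−P_1) × P_2 = 0.9428 × 0.0262 = 0.02474

0.0247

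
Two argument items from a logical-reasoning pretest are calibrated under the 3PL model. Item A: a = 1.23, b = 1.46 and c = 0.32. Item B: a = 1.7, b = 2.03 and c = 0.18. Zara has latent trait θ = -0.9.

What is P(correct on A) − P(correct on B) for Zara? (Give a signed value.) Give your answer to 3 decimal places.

P(θ) = c + (1 − c) · 1 / (1 + exp(−a(θ − b)))
P_A = 0.3554
P_B = 0.1856
P_A − P_B = 0.1698

0.170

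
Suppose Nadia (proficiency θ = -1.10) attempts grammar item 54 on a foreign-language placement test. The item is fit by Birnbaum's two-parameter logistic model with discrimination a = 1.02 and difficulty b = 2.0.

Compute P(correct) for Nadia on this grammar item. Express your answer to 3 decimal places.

0.041

P(θ) = 1 / (1 + exp(−a(θ − b)))
Exponent: 1.02 × (-1.10 − 2.0) = -3.1620
1/(1 + e^{3.1620}) = 0.0406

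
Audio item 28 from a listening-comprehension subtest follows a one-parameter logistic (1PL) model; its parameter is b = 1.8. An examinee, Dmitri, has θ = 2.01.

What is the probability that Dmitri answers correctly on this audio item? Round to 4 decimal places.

P(θ) = 1 / (1 + exp(−(θ − b)))
Exponent: (2.01 − 1.8) = 0.2100
1/(1 + e^{-0.2100}) = 0.5523
P = 0.5523

0.5523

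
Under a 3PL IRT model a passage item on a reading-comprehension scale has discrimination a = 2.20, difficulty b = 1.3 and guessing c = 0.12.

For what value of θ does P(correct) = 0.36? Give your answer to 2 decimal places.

0.85

P(θ) = c + (1 − c) · 1 / (1 + exp(−a(θ − b)))
Remove guessing floor: (0.36 − 0.12)/(1 − 0.12) = 0.2727
logit = ln(0.2727/0.7273) = -0.9808
θ = b + logit/(a) = 1.3 + (-0.9808)/2.2000 = 0.8542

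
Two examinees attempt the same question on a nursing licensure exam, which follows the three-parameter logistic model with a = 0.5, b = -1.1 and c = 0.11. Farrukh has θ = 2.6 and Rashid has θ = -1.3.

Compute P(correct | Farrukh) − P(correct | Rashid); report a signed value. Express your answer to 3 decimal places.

P(θ) = c + (1 − c) · 1 / (1 + exp(−a(θ − b)))
P(Farrukh) = 0.8791  [exponent 1.8500]
P(Rashid) = 0.5328  [exponent -0.1000]
Difference = 0.8791 − 0.5328 = 0.3463

0.346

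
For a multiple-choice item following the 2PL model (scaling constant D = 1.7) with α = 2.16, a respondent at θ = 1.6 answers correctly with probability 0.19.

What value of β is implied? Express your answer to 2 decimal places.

1.99

P(θ) = 1 / (1 + exp(−D·α(θ − β)))
logit(0.19) = ln(0.19/0.81) = -1.4500
β = θ − logit/(1.7·α) = 1.6 − (-1.4500)/3.6720 = 1.9949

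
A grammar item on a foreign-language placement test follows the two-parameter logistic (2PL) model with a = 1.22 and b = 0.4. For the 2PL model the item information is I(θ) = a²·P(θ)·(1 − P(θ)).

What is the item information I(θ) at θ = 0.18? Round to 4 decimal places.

0.3655

P = 1/(1+e^{0.2684}) = 0.4333
P(1−P) = 0.4333 × 0.5667 = 0.2456
I = a² × P(1−P) = 1.22² × 0.2456 = 0.36548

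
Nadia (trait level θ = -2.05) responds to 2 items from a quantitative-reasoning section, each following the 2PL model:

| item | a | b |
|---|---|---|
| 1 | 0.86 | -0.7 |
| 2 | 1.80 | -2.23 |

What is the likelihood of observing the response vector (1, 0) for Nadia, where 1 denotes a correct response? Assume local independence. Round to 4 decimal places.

0.1001

P(θ) = 1 / (1 + exp(−a(θ − b)))
P_1 = 1/(1+e^{1.1610}) = 0.2385
P_2 = 1/(1+e^{-0.3240}) = 0.5803
L = P_1 × (1−P_2) = 0.2385 × 0.4197 = 0.10009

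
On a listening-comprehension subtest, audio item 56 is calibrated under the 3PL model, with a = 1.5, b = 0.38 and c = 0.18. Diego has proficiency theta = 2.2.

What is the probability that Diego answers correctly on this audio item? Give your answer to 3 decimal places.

0.950

P(theta) = c + (1 − c) · 1 / (1 + exp(−a(theta − b)))
Exponent: 1.5 × (2.2 − 0.38) = 2.7300
1/(1 + e^{-2.7300}) = 0.9388
P = 0.18 + 0.82 × 0.9388 = 0.9498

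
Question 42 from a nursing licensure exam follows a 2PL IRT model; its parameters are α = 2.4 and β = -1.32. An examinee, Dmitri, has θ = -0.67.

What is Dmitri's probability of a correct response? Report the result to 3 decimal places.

0.826

P(θ) = 1 / (1 + exp(−α(θ − β)))
Exponent: 2.4 × (-0.67 − (-1.32)) = 1.5600
1/(1 + e^{-1.5600}) = 0.8264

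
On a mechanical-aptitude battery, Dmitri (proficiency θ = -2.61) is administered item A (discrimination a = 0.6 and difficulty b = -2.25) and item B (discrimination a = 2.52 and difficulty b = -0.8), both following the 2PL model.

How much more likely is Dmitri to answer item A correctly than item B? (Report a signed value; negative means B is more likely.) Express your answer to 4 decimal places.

0.4359

P(θ) = 1 / (1 + exp(−a(θ − b)))
P_A = 0.4462
P_B = 0.0103
P_A − P_B = 0.4359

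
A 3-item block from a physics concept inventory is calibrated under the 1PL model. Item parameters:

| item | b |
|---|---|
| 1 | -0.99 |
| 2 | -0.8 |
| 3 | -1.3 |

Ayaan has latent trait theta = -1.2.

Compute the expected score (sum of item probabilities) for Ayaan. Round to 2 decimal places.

1.37

P(theta) = 1 / (1 + exp(−(theta − b)))
P_1 = 1/(1+e^{0.2100}) = 0.4477
P_2 = 1/(1+e^{0.4000}) = 0.4013
P_3 = 1/(1+e^{-0.1000}) = 0.5250
E[score] = 0.4477 + 0.4013 + 0.5250 = 1.3740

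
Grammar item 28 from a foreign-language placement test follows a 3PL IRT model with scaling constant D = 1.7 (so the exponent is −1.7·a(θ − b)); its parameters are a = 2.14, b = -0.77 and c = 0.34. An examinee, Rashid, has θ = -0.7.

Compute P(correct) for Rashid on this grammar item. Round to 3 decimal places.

P(θ) = c + (1 − c) · 1 / (1 + exp(−D·a(θ − b)))
Exponent: 1.7 × 2.14 × (-0.7 − (-0.77)) = 0.2547
1/(1 + e^{-0.2547}) = 0.5633
P = 0.34 + 0.66 × 0.5633 = 0.7118

0.712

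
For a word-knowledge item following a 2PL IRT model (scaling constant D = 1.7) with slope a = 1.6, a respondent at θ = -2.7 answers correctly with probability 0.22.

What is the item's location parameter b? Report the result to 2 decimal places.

P(θ) = 1 / (1 + exp(−D·a(θ − b)))
logit(0.22) = ln(0.22/0.78) = -1.2657
b = θ − logit/(1.7·a) = -2.7 − (-1.2657)/2.7200 = -2.2347

-2.23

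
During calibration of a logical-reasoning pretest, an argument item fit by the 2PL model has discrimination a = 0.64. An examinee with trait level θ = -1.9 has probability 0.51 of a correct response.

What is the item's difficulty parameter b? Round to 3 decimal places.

P(θ) = 1 / (1 + exp(−a(θ − b)))
logit(0.51) = ln(0.51/0.49) = 0.0400
b = θ − logit/(a) = -1.9 − 0.0400/0.6400 = -1.9625

-1.963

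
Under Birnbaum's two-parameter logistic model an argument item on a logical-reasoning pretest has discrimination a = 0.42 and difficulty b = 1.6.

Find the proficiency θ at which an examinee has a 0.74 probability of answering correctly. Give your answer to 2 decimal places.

4.09

P(θ) = 1 / (1 + exp(−a(θ − b)))
logit = ln(0.7400/0.2600) = 1.0460
θ = b + logit/(a) = 1.6 + 1.0460/0.4200 = 4.0904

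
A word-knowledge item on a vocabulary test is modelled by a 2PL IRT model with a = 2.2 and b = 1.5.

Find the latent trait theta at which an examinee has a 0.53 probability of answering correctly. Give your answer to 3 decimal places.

1.555

P(theta) = 1 / (1 + exp(−a(theta − b)))
logit = ln(0.5300/0.4700) = 0.1201
theta = b + logit/(a) = 1.5 + 0.1201/2.2000 = 1.5546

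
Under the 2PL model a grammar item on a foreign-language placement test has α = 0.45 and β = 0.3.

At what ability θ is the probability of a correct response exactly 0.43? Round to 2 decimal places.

-0.33

P(θ) = 1 / (1 + exp(−α(θ − β)))
logit = ln(0.4300/0.5700) = -0.2819
θ = β + logit/(α) = 0.3 + (-0.2819)/0.4500 = -0.3263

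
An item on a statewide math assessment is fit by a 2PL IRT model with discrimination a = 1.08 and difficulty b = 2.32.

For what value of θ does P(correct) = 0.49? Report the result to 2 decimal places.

P(θ) = 1 / (1 + exp(−a(θ − b)))
logit = ln(0.4900/0.5100) = -0.0400
θ = b + logit/(a) = 2.32 + (-0.0400)/1.0800 = 2.2830

2.28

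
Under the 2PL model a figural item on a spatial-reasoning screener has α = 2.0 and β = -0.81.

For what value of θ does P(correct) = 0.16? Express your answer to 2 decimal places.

-1.64

P(θ) = 1 / (1 + exp(−α(θ − β)))
logit = ln(0.1600/0.8400) = -1.6582
θ = β + logit/(α) = -0.81 + (-1.6582)/2.0000 = -1.6391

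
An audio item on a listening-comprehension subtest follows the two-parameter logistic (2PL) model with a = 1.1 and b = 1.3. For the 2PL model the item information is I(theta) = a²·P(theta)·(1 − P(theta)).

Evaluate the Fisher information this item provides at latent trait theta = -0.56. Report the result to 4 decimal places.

P = 1/(1+e^{2.0460}) = 0.1145
P(1−P) = 0.1145 × 0.8855 = 0.1014
I = a² × P(1−P) = 1.1² × 0.1014 = 0.12264

0.1226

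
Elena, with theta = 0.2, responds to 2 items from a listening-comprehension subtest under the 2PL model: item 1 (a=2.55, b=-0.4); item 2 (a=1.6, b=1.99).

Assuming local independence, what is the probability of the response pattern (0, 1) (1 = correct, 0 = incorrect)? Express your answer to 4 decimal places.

0.0096

P(theta) = 1 / (1 + exp(−a(theta − b)))
P_1 = 1/(1+e^{-1.5300}) = 0.8220
P_2 = 1/(1+e^{2.8640}) = 0.0540
L = (1−P_1) × P_2 = 0.1780 × 0.0540 = 0.00960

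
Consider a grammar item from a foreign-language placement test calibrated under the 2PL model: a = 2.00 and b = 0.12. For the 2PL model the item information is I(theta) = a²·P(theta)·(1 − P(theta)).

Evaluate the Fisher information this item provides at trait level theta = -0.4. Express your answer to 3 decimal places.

0.772

P = 1/(1+e^{1.0400}) = 0.2611
P(1−P) = 0.2611 × 0.7389 = 0.1930
I = a² × P(1−P) = 2.00² × 0.1930 = 0.77180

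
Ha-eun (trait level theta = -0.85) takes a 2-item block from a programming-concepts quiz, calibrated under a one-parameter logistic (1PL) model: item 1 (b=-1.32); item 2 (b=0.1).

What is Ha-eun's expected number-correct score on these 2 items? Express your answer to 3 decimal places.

0.894

P(theta) = 1 / (1 + exp(−(theta − b)))
P_1 = 1/(1+e^{-0.4700}) = 0.6154
P_2 = 1/(1+e^{0.9500}) = 0.2789
E[score] = 0.6154 + 0.2789 = 0.8943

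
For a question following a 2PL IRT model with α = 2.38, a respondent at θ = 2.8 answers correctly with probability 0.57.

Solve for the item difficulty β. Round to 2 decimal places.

P(θ) = 1 / (1 + exp(−α(θ − β)))
logit(0.57) = ln(0.57/0.43) = 0.2819
β = θ − logit/(α) = 2.8 − 0.2819/2.3800 = 2.6816

2.68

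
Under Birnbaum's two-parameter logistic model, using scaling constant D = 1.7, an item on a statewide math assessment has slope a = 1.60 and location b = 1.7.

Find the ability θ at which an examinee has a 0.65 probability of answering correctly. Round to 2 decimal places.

P(θ) = 1 / (1 + exp(−D·a(θ − b)))
logit = ln(0.6500/0.3500) = 0.6190
θ = b + logit/(1.7·a) = 1.7 + 0.6190/2.7200 = 1.9276

1.93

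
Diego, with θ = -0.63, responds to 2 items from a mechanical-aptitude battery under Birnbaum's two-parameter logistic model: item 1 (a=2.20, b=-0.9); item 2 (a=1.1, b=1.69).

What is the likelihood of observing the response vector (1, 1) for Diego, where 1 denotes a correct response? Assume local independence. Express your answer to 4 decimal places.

0.0466

P(θ) = 1 / (1 + exp(−a(θ − b)))
P_1 = 1/(1+e^{-0.5940}) = 0.6443
P_2 = 1/(1+e^{2.5520}) = 0.0723
L = P_1 × P_2 = 0.6443 × 0.0723 = 0.04658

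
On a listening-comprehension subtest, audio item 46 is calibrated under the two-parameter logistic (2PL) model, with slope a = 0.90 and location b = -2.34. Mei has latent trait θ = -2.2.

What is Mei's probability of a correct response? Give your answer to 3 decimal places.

0.531

P(θ) = 1 / (1 + exp(−a(θ − b)))
Exponent: 0.90 × (-2.2 − (-2.34)) = 0.1260
1/(1 + e^{-0.1260}) = 0.5315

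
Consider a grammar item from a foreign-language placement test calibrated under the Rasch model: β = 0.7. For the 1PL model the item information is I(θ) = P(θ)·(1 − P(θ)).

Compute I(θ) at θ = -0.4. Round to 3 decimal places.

0.187

P = 1/(1+e^{1.1000}) = 0.2497
P(1−P) = 0.2497 × 0.7503 = 0.1874
I = P(1−P) = 0.18737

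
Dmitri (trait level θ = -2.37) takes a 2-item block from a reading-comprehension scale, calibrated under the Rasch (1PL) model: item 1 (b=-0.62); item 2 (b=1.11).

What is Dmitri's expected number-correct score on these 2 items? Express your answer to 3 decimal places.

0.178

P(θ) = 1 / (1 + exp(−(θ − b)))
P_1 = 1/(1+e^{1.7500}) = 0.1480
P_2 = 1/(1+e^{3.4800}) = 0.0299
E[score] = 0.1480 + 0.0299 = 0.1779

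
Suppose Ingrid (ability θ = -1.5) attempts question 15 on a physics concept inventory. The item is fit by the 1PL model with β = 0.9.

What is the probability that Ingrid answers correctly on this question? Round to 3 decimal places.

P(θ) = 1 / (1 + exp(−(θ − β)))
Exponent: (-1.5 − 0.9) = -2.4000
1/(1 + e^{2.4000}) = 0.0832
P = 0.0832

0.083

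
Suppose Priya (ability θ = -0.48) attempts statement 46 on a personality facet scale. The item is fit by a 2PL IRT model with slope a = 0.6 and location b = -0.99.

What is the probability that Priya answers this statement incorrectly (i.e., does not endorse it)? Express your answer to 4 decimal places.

0.4241

P(θ) = 1 / (1 + exp(−a(θ − b)))
Exponent: 0.6 × (-0.48 − (-0.99)) = 0.3060
1/(1 + e^{-0.3060}) = 0.5759
P(incorrect) = 1 − 0.5759 = 0.4241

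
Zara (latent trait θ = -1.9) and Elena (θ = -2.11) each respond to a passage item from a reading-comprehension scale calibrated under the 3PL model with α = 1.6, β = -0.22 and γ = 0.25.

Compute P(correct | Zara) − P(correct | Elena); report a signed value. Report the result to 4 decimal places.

P(θ) = γ + (1 − γ) · 1 / (1 + exp(−α(θ − β)))
P(Zara) = 0.2978  [exponent -2.6880]
P(Elena) = 0.2848  [exponent -3.0240]
Difference = 0.2978 − 0.2848 = 0.0130

0.0130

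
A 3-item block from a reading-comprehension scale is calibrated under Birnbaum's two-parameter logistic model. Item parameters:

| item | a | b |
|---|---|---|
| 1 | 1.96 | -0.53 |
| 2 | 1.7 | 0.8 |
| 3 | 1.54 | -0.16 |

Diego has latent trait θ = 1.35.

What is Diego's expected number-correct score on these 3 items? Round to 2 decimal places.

P(θ) = 1 / (1 + exp(−a(θ − b)))
P_1 = 1/(1+e^{-3.6848}) = 0.9755
P_2 = 1/(1+e^{-0.9350}) = 0.7181
P_3 = 1/(1+e^{-2.3254}) = 0.9110
E[score] = 0.9755 + 0.7181 + 0.9110 = 2.6046

2.60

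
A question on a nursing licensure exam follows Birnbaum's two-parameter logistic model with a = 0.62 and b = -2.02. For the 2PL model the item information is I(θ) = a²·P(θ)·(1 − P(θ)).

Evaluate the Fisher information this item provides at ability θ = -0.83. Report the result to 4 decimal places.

0.0841

P = 1/(1+e^{-0.7378}) = 0.6765
P(1−P) = 0.6765 × 0.3235 = 0.2188
I = a² × P(1−P) = 0.62² × 0.2188 = 0.08412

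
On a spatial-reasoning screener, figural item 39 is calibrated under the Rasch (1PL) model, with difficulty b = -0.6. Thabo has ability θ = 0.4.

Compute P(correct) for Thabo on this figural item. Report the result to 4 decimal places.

0.7311

P(θ) = 1 / (1 + exp(−(θ − b)))
Exponent: (0.4 − (-0.6)) = 1.0000
1/(1 + e^{-1.0000}) = 0.7311
P = 0.7311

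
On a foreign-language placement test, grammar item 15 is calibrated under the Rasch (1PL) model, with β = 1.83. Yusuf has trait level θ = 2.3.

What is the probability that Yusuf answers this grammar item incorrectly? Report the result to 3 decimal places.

P(θ) = 1 / (1 + exp(−(θ − β)))
Exponent: (2.3 − 1.83) = 0.4700
1/(1 + e^{-0.4700}) = 0.6154
P = 0.6154
P(incorrect) = 1 − 0.6154 = 0.3846

0.385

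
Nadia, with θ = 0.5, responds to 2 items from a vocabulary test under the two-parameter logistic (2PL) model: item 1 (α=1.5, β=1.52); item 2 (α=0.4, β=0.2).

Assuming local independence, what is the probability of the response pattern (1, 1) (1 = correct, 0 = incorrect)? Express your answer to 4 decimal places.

P(θ) = 1 / (1 + exp(−α(θ − β)))
P_1 = 1/(1+e^{1.5300}) = 0.1780
P_2 = 1/(1+e^{-0.1200}) = 0.5300
L = P_1 × P_2 = 0.1780 × 0.5300 = 0.09433

0.0943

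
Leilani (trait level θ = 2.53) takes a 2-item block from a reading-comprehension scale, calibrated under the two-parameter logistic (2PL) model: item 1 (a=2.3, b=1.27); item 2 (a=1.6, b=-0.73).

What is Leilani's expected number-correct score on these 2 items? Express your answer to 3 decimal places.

1.942

P(θ) = 1 / (1 + exp(−a(θ − b)))
P_1 = 1/(1+e^{-2.8980}) = 0.9477
P_2 = 1/(1+e^{-5.2160}) = 0.9946
E[score] = 0.9477 + 0.9946 = 1.9423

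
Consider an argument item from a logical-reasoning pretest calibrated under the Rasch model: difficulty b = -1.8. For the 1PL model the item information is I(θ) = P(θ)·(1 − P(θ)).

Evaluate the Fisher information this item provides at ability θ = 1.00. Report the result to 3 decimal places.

P = 1/(1+e^{-2.8000}) = 0.9427
P(1−P) = 0.9427 × 0.0573 = 0.0540
I = P(1−P) = 0.05404

0.054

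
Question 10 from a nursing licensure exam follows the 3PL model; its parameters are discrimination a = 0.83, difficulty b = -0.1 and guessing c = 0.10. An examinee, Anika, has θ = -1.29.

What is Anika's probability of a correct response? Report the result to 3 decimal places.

P(θ) = c + (1 − c) · 1 / (1 + exp(−a(θ − b)))
Exponent: 0.83 × (-1.29 − (-0.1)) = -0.9877
1/(1 + e^{0.9877}) = 0.2714
P = 0.10 + 0.90 × 0.2714 = 0.3442

0.344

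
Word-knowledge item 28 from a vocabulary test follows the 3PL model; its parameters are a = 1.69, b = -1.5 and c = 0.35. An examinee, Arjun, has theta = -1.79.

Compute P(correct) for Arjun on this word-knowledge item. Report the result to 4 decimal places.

0.5969

P(theta) = c + (1 − c) · 1 / (1 + exp(−a(theta − b)))
Exponent: 1.69 × (-1.79 − (-1.5)) = -0.4901
1/(1 + e^{0.4901}) = 0.3799
P = 0.35 + 0.65 × 0.3799 = 0.5969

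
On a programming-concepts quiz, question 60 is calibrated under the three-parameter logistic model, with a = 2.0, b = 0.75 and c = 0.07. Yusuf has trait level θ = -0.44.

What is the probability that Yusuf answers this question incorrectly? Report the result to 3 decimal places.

P(θ) = c + (1 − c) · 1 / (1 + exp(−a(θ − b)))
Exponent: 2.0 × (-0.44 − 0.75) = -2.3800
1/(1 + e^{2.3800}) = 0.0847
P = 0.07 + 0.93 × 0.0847 = 0.1488
P(incorrect) = 1 − 0.1488 = 0.8512

0.851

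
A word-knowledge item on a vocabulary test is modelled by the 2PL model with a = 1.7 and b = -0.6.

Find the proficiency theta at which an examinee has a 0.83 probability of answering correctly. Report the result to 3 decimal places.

0.333

P(theta) = 1 / (1 + exp(−a(theta − b)))
logit = ln(0.8300/0.1700) = 1.5856
theta = b + logit/(a) = -0.6 + 1.5856/1.7000 = 0.3327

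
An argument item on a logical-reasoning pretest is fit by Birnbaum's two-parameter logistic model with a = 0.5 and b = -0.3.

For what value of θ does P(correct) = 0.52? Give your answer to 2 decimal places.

-0.14

P(θ) = 1 / (1 + exp(−a(θ − b)))
logit = ln(0.5200/0.4800) = 0.0800
θ = b + logit/(a) = -0.3 + 0.0800/0.5000 = -0.1399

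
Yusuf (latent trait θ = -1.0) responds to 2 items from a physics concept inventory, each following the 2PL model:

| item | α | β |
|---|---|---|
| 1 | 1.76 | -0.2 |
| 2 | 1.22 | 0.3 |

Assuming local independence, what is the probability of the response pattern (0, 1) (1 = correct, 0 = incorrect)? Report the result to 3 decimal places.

P(θ) = 1 / (1 + exp(−α(θ − β)))
P_1 = 1/(1+e^{1.4080}) = 0.1965
P_2 = 1/(1+e^{1.5860}) = 0.1699
L = (1−P_1) × P_2 = 0.8035 × 0.1699 = 0.13654

0.137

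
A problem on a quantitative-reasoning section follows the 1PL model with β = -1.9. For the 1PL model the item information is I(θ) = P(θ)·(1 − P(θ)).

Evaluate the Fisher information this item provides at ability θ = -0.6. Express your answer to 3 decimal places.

0.168

P = 1/(1+e^{-1.3000}) = 0.7858
P(1−P) = 0.7858 × 0.2142 = 0.1683
I = P(1−P) = 0.16830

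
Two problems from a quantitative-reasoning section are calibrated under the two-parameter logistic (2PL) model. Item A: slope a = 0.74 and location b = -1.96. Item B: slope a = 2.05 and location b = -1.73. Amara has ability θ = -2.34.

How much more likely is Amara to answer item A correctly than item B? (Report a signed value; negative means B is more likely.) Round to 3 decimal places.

P(θ) = 1 / (1 + exp(−a(θ − b)))
P_A = 0.4302
P_B = 0.2226
P_A − P_B = 0.2075

0.208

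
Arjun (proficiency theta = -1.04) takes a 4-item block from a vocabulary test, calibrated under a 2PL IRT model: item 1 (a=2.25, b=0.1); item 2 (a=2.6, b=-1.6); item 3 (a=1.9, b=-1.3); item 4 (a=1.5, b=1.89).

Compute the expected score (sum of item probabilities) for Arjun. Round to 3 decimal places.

1.516

P(theta) = 1 / (1 + exp(−a(theta − b)))
P_1 = 1/(1+e^{2.5650}) = 0.0714
P_2 = 1/(1+e^{-1.4560}) = 0.8109
P_3 = 1/(1+e^{-0.4940}) = 0.6210
P_4 = 1/(1+e^{4.3950}) = 0.0122
E[score] = 0.0714 + 0.8109 + 0.6210 + 0.0122 = 1.5156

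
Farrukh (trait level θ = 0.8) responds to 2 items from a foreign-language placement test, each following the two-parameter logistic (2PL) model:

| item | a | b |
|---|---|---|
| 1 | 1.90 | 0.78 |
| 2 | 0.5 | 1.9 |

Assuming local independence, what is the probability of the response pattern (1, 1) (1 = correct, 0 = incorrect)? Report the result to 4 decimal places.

0.1864

P(θ) = 1 / (1 + exp(−a(θ − b)))
P_1 = 1/(1+e^{-0.0380}) = 0.5095
P_2 = 1/(1+e^{0.5500}) = 0.3659
L = P_1 × P_2 = 0.5095 × 0.3659 = 0.18641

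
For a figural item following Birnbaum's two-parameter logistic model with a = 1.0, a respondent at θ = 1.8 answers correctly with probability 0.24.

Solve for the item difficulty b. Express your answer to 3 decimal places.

P(θ) = 1 / (1 + exp(−a(θ − b)))
logit(0.24) = ln(0.24/0.76) = -1.1527
b = θ − logit/(a) = 1.8 − (-1.1527)/1.0000 = 2.9527

2.953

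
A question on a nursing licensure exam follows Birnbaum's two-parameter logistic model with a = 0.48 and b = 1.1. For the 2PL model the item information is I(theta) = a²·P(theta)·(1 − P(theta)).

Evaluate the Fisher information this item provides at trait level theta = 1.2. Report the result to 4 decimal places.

0.0576

P = 1/(1+e^{-0.0480}) = 0.5120
P(1−P) = 0.5120 × 0.4880 = 0.2499
I = a² × P(1−P) = 0.48² × 0.2499 = 0.05757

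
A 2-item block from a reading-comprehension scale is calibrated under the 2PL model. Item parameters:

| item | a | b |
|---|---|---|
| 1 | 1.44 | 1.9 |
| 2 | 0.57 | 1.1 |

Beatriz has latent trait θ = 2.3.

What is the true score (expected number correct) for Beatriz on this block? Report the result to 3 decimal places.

P(θ) = 1 / (1 + exp(−a(θ − b)))
P_1 = 1/(1+e^{-0.5760}) = 0.6401
P_2 = 1/(1+e^{-0.6840}) = 0.6646
E[score] = 0.6401 + 0.6646 = 1.3048

1.305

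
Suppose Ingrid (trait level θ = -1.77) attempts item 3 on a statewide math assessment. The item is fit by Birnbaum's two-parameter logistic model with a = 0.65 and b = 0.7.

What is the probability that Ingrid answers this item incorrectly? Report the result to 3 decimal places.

P(θ) = 1 / (1 + exp(−a(θ − b)))
Exponent: 0.65 × (-1.77 − 0.7) = -1.6055
1/(1 + e^{1.6055}) = 0.1672
P(incorrect) = 1 − 0.1672 = 0.8328

0.833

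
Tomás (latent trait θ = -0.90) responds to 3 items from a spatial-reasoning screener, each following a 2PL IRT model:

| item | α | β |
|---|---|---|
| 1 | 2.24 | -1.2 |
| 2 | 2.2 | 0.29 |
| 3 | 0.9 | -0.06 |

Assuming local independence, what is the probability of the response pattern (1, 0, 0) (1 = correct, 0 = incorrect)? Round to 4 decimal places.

P(θ) = 1 / (1 + exp(−α(θ − β)))
P_1 = 1/(1+e^{-0.6720}) = 0.6620
P_2 = 1/(1+e^{2.6180}) = 0.0680
P_3 = 1/(1+e^{0.7560}) = 0.3195
L = P_1 × (1−P_2) × (1−P_3) = 0.6620 × 0.9320 × 0.6805 = 0.41982

0.4198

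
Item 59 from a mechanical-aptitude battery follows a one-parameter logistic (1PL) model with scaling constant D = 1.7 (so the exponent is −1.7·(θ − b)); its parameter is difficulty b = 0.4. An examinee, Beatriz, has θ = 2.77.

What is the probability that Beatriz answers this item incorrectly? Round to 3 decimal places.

0.017

P(θ) = 1 / (1 + exp(−D·(θ − b)))
Exponent: 1.7 × (2.77 − 0.4) = 4.0290
1/(1 + e^{-4.0290}) = 0.9825
P = 0.9825
P(incorrect) = 1 − 0.9825 = 0.0175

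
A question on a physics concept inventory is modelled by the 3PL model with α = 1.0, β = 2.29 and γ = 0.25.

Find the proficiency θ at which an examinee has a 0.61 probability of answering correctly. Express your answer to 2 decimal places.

P(θ) = γ + (1 − γ) · 1 / (1 + exp(−α(θ − β)))
Remove guessing floor: (0.61 − 0.25)/(1 − 0.25) = 0.4800
logit = ln(0.4800/0.5200) = -0.0800
θ = β + logit/(α) = 2.29 + (-0.0800)/1.0000 = 2.2100

2.21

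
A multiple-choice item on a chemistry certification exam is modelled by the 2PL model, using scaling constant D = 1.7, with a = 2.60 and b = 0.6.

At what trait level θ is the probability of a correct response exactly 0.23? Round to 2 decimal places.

0.33

P(θ) = 1 / (1 + exp(−D·a(θ − b)))
logit = ln(0.2300/0.7700) = -1.2083
θ = b + logit/(1.7·a) = 0.6 + (-1.2083)/4.4200 = 0.3266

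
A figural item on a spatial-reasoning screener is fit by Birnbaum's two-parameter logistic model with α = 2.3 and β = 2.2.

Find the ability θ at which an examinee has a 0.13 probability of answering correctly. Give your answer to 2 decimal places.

P(θ) = 1 / (1 + exp(−α(θ − β)))
logit = ln(0.1300/0.8700) = -1.9010
θ = β + logit/(α) = 2.2 + (-1.9010)/2.3000 = 1.3735

1.37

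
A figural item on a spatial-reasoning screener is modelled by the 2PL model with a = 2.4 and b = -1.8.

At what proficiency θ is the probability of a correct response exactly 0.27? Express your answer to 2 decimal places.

P(θ) = 1 / (1 + exp(−a(θ − b)))
logit = ln(0.2700/0.7300) = -0.9946
θ = b + logit/(a) = -1.8 + (-0.9946)/2.4000 = -2.2144

-2.21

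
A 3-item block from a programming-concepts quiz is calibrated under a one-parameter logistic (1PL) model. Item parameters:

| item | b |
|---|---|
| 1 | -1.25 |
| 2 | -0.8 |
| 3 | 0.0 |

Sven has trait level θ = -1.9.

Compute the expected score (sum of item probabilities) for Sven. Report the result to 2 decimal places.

0.72

P(θ) = 1 / (1 + exp(−(θ − b)))
P_1 = 1/(1+e^{0.6500}) = 0.3430
P_2 = 1/(1+e^{1.1000}) = 0.2497
P_3 = 1/(1+e^{1.9000}) = 0.1301
E[score] = 0.3430 + 0.2497 + 0.1301 = 0.7228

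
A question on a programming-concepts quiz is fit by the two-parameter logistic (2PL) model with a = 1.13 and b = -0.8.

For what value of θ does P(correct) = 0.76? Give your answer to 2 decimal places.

0.22

P(θ) = 1 / (1 + exp(−a(θ − b)))
logit = ln(0.7600/0.2400) = 1.1527
θ = b + logit/(a) = -0.8 + 1.1527/1.1300 = 0.2201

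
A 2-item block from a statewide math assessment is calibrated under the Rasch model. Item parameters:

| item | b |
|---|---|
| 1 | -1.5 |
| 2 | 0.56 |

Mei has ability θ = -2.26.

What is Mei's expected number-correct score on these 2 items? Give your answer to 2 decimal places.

0.37

P(θ) = 1 / (1 + exp(−(θ − b)))
P_1 = 1/(1+e^{0.7600}) = 0.3186
P_2 = 1/(1+e^{2.8200}) = 0.0563
E[score] = 0.3186 + 0.0563 = 0.3749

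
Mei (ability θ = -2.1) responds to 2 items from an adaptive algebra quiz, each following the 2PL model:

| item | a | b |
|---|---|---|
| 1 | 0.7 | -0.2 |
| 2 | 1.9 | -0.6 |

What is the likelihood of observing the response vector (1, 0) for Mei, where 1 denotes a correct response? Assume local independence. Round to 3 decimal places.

P(θ) = 1 / (1 + exp(−a(θ − b)))
P_1 = 1/(1+e^{1.3300}) = 0.2092
P_2 = 1/(1+e^{2.8500}) = 0.0547
L = P_1 × (1−P_2) = 0.2092 × 0.9453 = 0.19772

0.198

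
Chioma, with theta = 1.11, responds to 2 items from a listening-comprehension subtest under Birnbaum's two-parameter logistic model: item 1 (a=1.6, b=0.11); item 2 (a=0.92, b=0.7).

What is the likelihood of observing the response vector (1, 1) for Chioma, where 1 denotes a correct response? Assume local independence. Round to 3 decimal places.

0.494

P(theta) = 1 / (1 + exp(−a(theta − b)))
P_1 = 1/(1+e^{-1.6000}) = 0.8320
P_2 = 1/(1+e^{-0.3772}) = 0.5932
L = P_1 × P_2 = 0.8320 × 0.5932 = 0.49355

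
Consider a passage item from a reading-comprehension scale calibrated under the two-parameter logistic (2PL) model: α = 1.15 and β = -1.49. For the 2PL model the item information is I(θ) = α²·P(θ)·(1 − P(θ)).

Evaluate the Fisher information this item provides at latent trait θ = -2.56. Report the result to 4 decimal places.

0.2314

P = 1/(1+e^{1.2305}) = 0.2261
P(1−P) = 0.2261 × 0.7739 = 0.1750
I = α² × P(1−P) = 1.15² × 0.1750 = 0.23141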